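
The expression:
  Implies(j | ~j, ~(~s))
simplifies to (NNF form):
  s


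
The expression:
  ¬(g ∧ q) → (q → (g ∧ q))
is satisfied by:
  {g: True, q: False}
  {q: False, g: False}
  {q: True, g: True}


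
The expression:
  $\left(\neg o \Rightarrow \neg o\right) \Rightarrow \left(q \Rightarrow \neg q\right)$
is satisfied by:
  {q: False}


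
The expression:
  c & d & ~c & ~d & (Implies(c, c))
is never true.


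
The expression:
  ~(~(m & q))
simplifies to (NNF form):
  m & q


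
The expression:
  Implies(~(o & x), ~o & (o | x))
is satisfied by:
  {x: True}


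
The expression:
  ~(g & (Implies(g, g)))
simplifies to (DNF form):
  ~g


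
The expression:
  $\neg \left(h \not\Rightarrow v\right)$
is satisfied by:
  {v: True, h: False}
  {h: False, v: False}
  {h: True, v: True}


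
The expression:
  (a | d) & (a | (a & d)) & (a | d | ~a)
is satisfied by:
  {a: True}


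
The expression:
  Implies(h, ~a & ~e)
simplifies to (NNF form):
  ~h | (~a & ~e)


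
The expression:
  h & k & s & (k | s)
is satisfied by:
  {h: True, s: True, k: True}


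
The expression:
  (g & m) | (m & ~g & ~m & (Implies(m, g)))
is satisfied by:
  {m: True, g: True}


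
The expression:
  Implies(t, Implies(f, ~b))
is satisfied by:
  {t: False, b: False, f: False}
  {f: True, t: False, b: False}
  {b: True, t: False, f: False}
  {f: True, b: True, t: False}
  {t: True, f: False, b: False}
  {f: True, t: True, b: False}
  {b: True, t: True, f: False}


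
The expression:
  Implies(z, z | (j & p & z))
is always true.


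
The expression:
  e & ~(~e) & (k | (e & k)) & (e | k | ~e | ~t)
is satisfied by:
  {e: True, k: True}


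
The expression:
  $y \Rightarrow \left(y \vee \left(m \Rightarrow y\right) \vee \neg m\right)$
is always true.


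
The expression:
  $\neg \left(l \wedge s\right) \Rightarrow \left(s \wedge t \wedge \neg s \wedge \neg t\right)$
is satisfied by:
  {s: True, l: True}


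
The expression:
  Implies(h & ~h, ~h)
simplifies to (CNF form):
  True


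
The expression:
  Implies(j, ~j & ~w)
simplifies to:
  ~j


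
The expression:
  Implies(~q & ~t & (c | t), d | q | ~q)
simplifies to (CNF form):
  True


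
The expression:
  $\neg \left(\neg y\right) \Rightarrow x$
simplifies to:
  $x \vee \neg y$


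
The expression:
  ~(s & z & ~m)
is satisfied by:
  {m: True, s: False, z: False}
  {s: False, z: False, m: False}
  {z: True, m: True, s: False}
  {z: True, s: False, m: False}
  {m: True, s: True, z: False}
  {s: True, m: False, z: False}
  {z: True, s: True, m: True}


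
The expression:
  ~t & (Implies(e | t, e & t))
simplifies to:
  ~e & ~t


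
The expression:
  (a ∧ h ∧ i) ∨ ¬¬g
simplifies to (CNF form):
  (a ∨ g) ∧ (g ∨ h) ∧ (g ∨ i)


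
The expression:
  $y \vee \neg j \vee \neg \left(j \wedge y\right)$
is always true.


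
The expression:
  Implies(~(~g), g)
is always true.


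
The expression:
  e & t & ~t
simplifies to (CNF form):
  False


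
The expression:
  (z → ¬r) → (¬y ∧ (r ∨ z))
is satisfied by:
  {r: True, z: True, y: False}
  {r: True, z: False, y: False}
  {z: True, r: False, y: False}
  {r: True, y: True, z: True}


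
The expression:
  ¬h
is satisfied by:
  {h: False}


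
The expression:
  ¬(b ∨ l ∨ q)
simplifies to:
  ¬b ∧ ¬l ∧ ¬q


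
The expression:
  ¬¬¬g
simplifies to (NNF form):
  ¬g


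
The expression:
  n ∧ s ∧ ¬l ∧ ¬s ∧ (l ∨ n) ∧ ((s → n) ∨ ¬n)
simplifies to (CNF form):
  False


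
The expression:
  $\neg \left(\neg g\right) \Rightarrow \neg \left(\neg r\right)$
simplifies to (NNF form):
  $r \vee \neg g$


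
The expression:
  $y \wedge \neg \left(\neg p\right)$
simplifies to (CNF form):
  $p \wedge y$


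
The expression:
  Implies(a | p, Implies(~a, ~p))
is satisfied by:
  {a: True, p: False}
  {p: False, a: False}
  {p: True, a: True}


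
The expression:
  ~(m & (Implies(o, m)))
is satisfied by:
  {m: False}


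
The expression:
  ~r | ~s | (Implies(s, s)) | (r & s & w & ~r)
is always true.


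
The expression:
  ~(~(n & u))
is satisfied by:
  {u: True, n: True}


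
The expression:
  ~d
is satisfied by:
  {d: False}


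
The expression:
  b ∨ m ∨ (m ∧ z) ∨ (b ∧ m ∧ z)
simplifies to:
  b ∨ m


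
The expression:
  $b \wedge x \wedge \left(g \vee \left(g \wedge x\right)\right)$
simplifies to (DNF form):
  $b \wedge g \wedge x$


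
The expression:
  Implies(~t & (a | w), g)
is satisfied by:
  {t: True, g: True, a: False, w: False}
  {t: True, g: True, w: True, a: False}
  {t: True, g: True, a: True, w: False}
  {t: True, g: True, w: True, a: True}
  {t: True, a: False, w: False, g: False}
  {t: True, w: True, a: False, g: False}
  {t: True, a: True, w: False, g: False}
  {t: True, w: True, a: True, g: False}
  {g: True, a: False, w: False, t: False}
  {w: True, g: True, a: False, t: False}
  {g: True, a: True, w: False, t: False}
  {w: True, g: True, a: True, t: False}
  {g: False, a: False, w: False, t: False}


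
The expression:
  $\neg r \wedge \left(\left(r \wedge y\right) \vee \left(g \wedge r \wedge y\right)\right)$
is never true.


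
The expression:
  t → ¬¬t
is always true.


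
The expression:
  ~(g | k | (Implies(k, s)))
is never true.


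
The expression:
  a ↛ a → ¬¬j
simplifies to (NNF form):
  True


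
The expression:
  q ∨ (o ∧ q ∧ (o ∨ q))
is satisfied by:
  {q: True}


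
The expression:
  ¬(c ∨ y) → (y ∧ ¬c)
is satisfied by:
  {y: True, c: True}
  {y: True, c: False}
  {c: True, y: False}


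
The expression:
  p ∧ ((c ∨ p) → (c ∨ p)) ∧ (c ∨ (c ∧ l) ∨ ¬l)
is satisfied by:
  {p: True, c: True, l: False}
  {p: True, l: False, c: False}
  {p: True, c: True, l: True}


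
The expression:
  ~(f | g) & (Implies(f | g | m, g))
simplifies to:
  ~f & ~g & ~m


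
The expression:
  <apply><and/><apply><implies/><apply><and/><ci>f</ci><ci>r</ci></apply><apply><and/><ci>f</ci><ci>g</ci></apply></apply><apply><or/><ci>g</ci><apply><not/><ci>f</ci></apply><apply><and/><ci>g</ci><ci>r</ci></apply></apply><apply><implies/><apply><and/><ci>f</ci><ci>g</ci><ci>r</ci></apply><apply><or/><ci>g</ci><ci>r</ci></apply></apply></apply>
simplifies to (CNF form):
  <apply><or/><ci>g</ci><apply><not/><ci>f</ci></apply></apply>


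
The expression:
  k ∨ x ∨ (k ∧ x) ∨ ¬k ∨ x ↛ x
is always true.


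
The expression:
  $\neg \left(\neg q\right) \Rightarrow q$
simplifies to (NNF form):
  $\text{True}$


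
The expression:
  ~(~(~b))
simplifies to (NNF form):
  ~b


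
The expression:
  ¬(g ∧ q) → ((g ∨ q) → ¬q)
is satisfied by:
  {g: True, q: False}
  {q: False, g: False}
  {q: True, g: True}


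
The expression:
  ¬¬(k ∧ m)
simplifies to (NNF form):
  k ∧ m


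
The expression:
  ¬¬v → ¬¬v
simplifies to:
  True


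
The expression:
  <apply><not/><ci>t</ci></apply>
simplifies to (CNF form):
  <apply><not/><ci>t</ci></apply>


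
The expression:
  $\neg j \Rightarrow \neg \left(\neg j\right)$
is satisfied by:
  {j: True}


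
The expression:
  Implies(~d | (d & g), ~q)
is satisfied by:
  {d: True, q: False, g: False}
  {d: False, q: False, g: False}
  {g: True, d: True, q: False}
  {g: True, d: False, q: False}
  {q: True, d: True, g: False}


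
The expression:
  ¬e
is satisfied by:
  {e: False}


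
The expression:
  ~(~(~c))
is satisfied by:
  {c: False}


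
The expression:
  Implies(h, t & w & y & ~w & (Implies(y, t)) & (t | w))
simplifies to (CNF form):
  ~h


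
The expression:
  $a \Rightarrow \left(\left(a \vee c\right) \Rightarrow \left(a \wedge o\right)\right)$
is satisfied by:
  {o: True, a: False}
  {a: False, o: False}
  {a: True, o: True}


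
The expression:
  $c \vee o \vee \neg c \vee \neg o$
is always true.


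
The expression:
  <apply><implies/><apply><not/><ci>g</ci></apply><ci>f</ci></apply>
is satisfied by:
  {g: True, f: True}
  {g: True, f: False}
  {f: True, g: False}


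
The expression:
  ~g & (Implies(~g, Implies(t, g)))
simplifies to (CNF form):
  ~g & ~t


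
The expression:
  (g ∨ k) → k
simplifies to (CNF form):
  k ∨ ¬g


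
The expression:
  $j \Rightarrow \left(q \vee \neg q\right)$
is always true.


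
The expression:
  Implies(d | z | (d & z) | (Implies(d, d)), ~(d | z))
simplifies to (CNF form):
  ~d & ~z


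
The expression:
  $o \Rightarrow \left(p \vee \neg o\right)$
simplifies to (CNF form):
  $p \vee \neg o$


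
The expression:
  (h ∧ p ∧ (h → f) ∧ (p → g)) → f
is always true.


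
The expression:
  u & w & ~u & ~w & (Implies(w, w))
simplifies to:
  False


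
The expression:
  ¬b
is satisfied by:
  {b: False}


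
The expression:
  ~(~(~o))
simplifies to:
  ~o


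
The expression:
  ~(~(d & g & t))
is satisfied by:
  {t: True, d: True, g: True}


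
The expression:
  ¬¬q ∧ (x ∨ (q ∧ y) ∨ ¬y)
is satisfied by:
  {q: True}


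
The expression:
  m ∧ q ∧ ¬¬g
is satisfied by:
  {m: True, g: True, q: True}


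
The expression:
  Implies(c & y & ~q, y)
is always true.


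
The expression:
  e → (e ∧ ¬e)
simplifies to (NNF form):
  ¬e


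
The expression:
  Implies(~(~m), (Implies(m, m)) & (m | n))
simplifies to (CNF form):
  True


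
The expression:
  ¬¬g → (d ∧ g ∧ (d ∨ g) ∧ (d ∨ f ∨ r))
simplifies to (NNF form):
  d ∨ ¬g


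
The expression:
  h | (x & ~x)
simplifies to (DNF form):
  h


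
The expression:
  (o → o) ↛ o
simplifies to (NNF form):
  ¬o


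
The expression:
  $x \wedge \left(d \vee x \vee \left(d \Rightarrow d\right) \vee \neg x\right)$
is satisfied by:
  {x: True}


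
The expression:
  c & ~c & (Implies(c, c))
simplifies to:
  False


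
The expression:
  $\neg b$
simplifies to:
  $\neg b$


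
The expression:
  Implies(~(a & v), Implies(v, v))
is always true.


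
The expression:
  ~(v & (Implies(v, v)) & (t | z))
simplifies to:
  ~v | (~t & ~z)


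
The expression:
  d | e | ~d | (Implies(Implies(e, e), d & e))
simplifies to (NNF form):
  True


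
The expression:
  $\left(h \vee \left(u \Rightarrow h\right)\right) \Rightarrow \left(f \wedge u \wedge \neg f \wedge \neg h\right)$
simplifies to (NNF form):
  $u \wedge \neg h$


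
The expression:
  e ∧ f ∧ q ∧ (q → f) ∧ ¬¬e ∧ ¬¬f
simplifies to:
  e ∧ f ∧ q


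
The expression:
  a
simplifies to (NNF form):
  a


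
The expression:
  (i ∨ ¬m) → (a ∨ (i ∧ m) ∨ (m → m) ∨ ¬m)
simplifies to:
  True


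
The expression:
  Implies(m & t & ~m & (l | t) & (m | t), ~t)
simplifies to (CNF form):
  True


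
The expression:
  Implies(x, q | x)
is always true.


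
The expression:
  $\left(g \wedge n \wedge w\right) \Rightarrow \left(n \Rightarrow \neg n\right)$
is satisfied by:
  {w: False, n: False, g: False}
  {g: True, w: False, n: False}
  {n: True, w: False, g: False}
  {g: True, n: True, w: False}
  {w: True, g: False, n: False}
  {g: True, w: True, n: False}
  {n: True, w: True, g: False}


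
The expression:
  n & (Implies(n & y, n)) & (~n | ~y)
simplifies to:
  n & ~y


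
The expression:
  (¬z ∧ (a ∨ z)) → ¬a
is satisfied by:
  {z: True, a: False}
  {a: False, z: False}
  {a: True, z: True}


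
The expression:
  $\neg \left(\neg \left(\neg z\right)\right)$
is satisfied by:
  {z: False}


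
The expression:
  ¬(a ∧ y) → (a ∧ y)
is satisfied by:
  {a: True, y: True}


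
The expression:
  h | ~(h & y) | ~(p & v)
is always true.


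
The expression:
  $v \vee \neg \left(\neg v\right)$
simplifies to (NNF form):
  $v$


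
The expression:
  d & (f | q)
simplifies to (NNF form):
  d & (f | q)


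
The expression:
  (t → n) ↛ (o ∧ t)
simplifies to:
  (n ∧ ¬o) ∨ ¬t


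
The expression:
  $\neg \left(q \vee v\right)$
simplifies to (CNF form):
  $\neg q \wedge \neg v$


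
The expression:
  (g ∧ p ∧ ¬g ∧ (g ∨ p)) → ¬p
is always true.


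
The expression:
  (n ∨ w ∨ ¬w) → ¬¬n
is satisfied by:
  {n: True}


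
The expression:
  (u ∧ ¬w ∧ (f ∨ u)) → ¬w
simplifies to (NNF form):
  True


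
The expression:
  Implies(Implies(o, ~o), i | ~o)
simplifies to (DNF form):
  True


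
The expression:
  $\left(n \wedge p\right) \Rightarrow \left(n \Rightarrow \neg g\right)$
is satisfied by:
  {p: False, n: False, g: False}
  {g: True, p: False, n: False}
  {n: True, p: False, g: False}
  {g: True, n: True, p: False}
  {p: True, g: False, n: False}
  {g: True, p: True, n: False}
  {n: True, p: True, g: False}


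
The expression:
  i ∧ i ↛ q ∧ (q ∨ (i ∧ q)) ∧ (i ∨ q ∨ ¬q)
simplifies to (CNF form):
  False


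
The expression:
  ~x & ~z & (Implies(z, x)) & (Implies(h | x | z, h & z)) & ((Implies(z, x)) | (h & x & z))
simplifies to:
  ~h & ~x & ~z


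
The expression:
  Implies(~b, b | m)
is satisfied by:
  {b: True, m: True}
  {b: True, m: False}
  {m: True, b: False}


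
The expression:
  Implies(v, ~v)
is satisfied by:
  {v: False}


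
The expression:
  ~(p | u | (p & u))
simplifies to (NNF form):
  ~p & ~u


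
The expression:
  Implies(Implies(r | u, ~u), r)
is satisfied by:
  {r: True, u: True}
  {r: True, u: False}
  {u: True, r: False}


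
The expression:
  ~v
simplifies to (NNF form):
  ~v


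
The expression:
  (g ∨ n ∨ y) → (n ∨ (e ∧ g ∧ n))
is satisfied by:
  {n: True, y: False, g: False}
  {n: True, g: True, y: False}
  {n: True, y: True, g: False}
  {n: True, g: True, y: True}
  {g: False, y: False, n: False}


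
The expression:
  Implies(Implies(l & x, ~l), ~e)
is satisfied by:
  {x: True, l: True, e: False}
  {x: True, l: False, e: False}
  {l: True, x: False, e: False}
  {x: False, l: False, e: False}
  {x: True, e: True, l: True}


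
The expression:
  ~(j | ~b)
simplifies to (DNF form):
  b & ~j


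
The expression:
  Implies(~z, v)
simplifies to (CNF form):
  v | z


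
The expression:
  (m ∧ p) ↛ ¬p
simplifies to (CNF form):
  m ∧ p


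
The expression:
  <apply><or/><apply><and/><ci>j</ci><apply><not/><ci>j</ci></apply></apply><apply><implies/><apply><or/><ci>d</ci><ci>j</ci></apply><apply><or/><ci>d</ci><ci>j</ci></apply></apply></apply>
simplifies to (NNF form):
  <true/>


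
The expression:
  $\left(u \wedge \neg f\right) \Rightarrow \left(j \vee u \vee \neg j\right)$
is always true.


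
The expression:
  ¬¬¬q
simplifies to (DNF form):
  ¬q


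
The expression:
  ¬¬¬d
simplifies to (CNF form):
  ¬d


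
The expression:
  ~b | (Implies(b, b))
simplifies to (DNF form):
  True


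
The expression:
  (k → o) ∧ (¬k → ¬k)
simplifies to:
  o ∨ ¬k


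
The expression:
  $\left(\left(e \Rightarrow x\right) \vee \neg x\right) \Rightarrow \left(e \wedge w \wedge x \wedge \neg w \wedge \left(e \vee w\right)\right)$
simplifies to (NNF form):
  $\text{False}$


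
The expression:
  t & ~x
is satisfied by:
  {t: True, x: False}


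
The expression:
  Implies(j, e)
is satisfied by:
  {e: True, j: False}
  {j: False, e: False}
  {j: True, e: True}


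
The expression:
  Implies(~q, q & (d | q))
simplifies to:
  q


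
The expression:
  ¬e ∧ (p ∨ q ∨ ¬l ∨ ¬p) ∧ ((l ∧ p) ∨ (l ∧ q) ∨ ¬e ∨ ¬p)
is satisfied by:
  {e: False}


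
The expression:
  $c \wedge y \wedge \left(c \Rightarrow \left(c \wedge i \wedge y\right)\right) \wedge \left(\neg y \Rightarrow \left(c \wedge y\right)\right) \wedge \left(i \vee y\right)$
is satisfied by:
  {c: True, i: True, y: True}


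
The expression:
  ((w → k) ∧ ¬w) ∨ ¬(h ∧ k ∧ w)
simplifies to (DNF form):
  ¬h ∨ ¬k ∨ ¬w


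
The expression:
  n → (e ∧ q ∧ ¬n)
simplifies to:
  ¬n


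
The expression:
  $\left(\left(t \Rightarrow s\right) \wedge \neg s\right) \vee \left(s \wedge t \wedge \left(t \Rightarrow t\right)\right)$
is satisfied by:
  {t: False, s: False}
  {s: True, t: True}


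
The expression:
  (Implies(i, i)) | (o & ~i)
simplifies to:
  True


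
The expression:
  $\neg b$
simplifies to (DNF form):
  $\neg b$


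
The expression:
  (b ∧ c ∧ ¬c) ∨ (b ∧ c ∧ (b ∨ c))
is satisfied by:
  {c: True, b: True}


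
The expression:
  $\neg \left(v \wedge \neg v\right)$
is always true.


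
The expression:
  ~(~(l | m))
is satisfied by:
  {m: True, l: True}
  {m: True, l: False}
  {l: True, m: False}


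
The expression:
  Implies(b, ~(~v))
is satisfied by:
  {v: True, b: False}
  {b: False, v: False}
  {b: True, v: True}


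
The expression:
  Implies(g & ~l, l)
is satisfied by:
  {l: True, g: False}
  {g: False, l: False}
  {g: True, l: True}


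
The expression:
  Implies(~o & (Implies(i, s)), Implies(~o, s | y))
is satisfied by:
  {i: True, y: True, o: True, s: True}
  {i: True, y: True, o: True, s: False}
  {i: True, y: True, s: True, o: False}
  {i: True, y: True, s: False, o: False}
  {i: True, o: True, s: True, y: False}
  {i: True, o: True, s: False, y: False}
  {i: True, o: False, s: True, y: False}
  {i: True, o: False, s: False, y: False}
  {y: True, o: True, s: True, i: False}
  {y: True, o: True, s: False, i: False}
  {y: True, s: True, o: False, i: False}
  {y: True, s: False, o: False, i: False}
  {o: True, s: True, y: False, i: False}
  {o: True, y: False, s: False, i: False}
  {s: True, y: False, o: False, i: False}


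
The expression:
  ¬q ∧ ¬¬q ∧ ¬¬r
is never true.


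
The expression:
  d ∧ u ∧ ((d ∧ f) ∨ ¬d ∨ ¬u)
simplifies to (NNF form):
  d ∧ f ∧ u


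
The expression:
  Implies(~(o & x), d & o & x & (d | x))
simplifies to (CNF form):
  o & x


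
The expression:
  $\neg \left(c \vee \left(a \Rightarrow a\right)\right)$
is never true.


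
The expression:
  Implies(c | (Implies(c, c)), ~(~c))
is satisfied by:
  {c: True}


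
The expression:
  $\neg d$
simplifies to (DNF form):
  $\neg d$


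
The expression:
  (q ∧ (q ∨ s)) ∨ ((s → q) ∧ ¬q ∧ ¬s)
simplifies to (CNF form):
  q ∨ ¬s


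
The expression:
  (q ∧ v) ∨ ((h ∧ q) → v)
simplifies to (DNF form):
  v ∨ ¬h ∨ ¬q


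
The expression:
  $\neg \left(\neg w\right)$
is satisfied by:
  {w: True}


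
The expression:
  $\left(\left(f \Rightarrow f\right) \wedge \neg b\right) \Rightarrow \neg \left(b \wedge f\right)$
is always true.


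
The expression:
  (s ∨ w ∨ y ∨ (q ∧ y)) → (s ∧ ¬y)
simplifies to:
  ¬y ∧ (s ∨ ¬w)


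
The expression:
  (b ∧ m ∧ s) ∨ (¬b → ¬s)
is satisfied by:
  {b: True, s: False}
  {s: False, b: False}
  {s: True, b: True}


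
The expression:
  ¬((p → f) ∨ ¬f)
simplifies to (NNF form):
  False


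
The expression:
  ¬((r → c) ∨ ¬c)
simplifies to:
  False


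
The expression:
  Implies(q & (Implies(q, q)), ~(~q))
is always true.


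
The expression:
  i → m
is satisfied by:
  {m: True, i: False}
  {i: False, m: False}
  {i: True, m: True}


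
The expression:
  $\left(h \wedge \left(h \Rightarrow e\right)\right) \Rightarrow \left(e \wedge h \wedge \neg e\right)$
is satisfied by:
  {h: False, e: False}
  {e: True, h: False}
  {h: True, e: False}


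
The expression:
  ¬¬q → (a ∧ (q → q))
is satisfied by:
  {a: True, q: False}
  {q: False, a: False}
  {q: True, a: True}


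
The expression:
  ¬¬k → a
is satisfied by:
  {a: True, k: False}
  {k: False, a: False}
  {k: True, a: True}


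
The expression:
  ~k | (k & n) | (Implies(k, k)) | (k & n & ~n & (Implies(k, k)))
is always true.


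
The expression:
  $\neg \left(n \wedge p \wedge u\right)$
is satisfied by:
  {p: False, u: False, n: False}
  {n: True, p: False, u: False}
  {u: True, p: False, n: False}
  {n: True, u: True, p: False}
  {p: True, n: False, u: False}
  {n: True, p: True, u: False}
  {u: True, p: True, n: False}


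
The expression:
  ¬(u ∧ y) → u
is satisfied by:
  {u: True}


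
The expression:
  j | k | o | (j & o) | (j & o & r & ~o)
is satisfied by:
  {k: True, o: True, j: True}
  {k: True, o: True, j: False}
  {k: True, j: True, o: False}
  {k: True, j: False, o: False}
  {o: True, j: True, k: False}
  {o: True, j: False, k: False}
  {j: True, o: False, k: False}


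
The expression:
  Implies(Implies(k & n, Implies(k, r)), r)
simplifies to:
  r | (k & n)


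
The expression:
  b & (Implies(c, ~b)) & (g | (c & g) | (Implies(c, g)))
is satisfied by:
  {b: True, c: False}


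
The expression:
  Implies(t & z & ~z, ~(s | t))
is always true.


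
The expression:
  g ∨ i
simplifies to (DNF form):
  g ∨ i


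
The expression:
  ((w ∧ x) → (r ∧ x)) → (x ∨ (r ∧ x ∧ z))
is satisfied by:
  {x: True}


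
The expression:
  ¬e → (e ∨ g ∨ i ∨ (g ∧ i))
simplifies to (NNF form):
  e ∨ g ∨ i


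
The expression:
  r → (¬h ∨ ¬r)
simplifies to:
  ¬h ∨ ¬r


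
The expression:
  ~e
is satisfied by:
  {e: False}


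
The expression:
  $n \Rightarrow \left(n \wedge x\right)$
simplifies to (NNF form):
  $x \vee \neg n$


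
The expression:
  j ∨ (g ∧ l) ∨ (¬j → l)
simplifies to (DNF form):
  j ∨ l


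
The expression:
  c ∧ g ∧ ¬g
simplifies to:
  False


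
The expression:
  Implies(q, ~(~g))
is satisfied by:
  {g: True, q: False}
  {q: False, g: False}
  {q: True, g: True}


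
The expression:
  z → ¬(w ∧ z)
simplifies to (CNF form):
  ¬w ∨ ¬z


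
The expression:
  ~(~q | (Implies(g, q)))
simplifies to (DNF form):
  False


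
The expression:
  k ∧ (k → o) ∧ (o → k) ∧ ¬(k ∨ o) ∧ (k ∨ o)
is never true.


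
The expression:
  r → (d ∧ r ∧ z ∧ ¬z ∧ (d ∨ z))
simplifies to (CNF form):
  ¬r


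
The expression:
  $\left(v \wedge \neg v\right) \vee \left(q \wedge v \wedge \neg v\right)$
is never true.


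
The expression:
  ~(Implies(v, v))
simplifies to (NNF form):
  False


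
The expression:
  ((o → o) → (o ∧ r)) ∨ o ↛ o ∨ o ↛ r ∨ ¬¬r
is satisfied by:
  {r: True, o: True}
  {r: True, o: False}
  {o: True, r: False}


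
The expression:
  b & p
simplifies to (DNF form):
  b & p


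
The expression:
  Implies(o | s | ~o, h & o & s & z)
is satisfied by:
  {h: True, z: True, s: True, o: True}


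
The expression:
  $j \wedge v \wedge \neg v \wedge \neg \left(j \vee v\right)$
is never true.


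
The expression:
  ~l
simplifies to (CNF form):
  ~l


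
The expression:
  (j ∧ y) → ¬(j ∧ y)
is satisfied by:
  {y: False, j: False}
  {j: True, y: False}
  {y: True, j: False}


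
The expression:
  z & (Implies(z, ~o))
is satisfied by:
  {z: True, o: False}


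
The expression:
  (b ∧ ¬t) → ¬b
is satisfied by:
  {t: True, b: False}
  {b: False, t: False}
  {b: True, t: True}


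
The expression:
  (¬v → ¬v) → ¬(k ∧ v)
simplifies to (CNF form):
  ¬k ∨ ¬v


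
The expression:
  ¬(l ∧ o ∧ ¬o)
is always true.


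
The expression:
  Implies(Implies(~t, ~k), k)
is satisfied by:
  {k: True}


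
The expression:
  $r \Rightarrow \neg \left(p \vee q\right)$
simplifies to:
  $\left(\neg p \wedge \neg q\right) \vee \neg r$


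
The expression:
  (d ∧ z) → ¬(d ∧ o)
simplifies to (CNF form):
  ¬d ∨ ¬o ∨ ¬z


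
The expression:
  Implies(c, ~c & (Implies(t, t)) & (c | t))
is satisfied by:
  {c: False}


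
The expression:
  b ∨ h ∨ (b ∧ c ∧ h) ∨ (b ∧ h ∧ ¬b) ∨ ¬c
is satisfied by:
  {h: True, b: True, c: False}
  {h: True, c: False, b: False}
  {b: True, c: False, h: False}
  {b: False, c: False, h: False}
  {h: True, b: True, c: True}
  {h: True, c: True, b: False}
  {b: True, c: True, h: False}


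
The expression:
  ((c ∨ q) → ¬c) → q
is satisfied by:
  {q: True, c: True}
  {q: True, c: False}
  {c: True, q: False}


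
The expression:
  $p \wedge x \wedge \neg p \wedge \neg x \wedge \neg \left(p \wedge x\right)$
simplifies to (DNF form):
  $\text{False}$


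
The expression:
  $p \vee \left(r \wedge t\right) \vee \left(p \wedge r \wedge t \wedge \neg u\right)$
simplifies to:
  $p \vee \left(r \wedge t\right)$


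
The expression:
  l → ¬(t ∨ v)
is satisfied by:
  {t: False, l: False, v: False}
  {v: True, t: False, l: False}
  {t: True, v: False, l: False}
  {v: True, t: True, l: False}
  {l: True, v: False, t: False}


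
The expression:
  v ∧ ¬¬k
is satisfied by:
  {k: True, v: True}


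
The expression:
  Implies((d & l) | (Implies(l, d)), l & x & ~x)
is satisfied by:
  {l: True, d: False}


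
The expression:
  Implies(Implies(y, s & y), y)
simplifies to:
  y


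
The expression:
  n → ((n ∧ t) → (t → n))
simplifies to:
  True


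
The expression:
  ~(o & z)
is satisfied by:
  {o: False, z: False}
  {z: True, o: False}
  {o: True, z: False}


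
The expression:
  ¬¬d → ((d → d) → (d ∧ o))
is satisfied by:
  {o: True, d: False}
  {d: False, o: False}
  {d: True, o: True}


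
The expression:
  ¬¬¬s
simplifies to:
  ¬s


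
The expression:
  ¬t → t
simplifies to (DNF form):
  t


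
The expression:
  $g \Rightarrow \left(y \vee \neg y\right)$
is always true.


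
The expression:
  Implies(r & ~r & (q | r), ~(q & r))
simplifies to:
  True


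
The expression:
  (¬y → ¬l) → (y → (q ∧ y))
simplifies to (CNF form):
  q ∨ ¬y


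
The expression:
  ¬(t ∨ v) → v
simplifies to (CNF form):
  t ∨ v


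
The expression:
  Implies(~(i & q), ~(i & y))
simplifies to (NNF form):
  q | ~i | ~y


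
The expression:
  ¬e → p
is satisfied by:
  {e: True, p: True}
  {e: True, p: False}
  {p: True, e: False}


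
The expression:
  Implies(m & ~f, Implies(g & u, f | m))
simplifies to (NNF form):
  True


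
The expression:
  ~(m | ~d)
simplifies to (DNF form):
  d & ~m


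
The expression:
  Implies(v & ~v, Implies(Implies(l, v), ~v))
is always true.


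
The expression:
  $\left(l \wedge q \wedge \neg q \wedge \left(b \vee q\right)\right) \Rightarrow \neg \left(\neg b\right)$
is always true.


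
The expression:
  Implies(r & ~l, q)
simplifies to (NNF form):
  l | q | ~r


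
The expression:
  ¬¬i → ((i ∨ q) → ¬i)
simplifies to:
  ¬i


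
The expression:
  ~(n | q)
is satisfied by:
  {n: False, q: False}


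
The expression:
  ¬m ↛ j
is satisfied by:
  {j: True, m: False}
  {m: False, j: False}
  {m: True, j: True}


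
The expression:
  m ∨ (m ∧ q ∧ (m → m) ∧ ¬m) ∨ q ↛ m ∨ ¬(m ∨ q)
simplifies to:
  True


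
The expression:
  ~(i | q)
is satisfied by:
  {q: False, i: False}


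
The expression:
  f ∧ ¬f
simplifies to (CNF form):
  False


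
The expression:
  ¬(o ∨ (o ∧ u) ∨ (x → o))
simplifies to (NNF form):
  x ∧ ¬o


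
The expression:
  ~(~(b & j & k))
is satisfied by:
  {j: True, b: True, k: True}


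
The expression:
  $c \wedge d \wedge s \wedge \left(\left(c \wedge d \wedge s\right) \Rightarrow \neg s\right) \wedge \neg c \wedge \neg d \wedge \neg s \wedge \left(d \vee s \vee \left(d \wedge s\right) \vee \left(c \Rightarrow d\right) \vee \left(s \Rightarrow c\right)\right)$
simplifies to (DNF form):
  $\text{False}$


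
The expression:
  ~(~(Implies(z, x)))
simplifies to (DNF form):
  x | ~z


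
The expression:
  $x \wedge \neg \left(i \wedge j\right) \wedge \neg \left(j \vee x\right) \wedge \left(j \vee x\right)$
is never true.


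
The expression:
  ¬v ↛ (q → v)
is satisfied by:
  {q: True, v: False}


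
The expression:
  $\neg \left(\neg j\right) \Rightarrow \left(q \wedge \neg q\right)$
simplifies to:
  $\neg j$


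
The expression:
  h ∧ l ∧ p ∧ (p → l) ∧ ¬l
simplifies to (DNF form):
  False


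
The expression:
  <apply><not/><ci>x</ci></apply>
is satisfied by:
  {x: False}


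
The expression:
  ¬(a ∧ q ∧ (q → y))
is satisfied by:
  {q: False, a: False, y: False}
  {y: True, q: False, a: False}
  {a: True, q: False, y: False}
  {y: True, a: True, q: False}
  {q: True, y: False, a: False}
  {y: True, q: True, a: False}
  {a: True, q: True, y: False}


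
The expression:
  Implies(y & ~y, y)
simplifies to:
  True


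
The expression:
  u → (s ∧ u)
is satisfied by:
  {s: True, u: False}
  {u: False, s: False}
  {u: True, s: True}


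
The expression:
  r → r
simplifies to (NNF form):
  True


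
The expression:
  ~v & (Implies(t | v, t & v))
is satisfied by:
  {v: False, t: False}


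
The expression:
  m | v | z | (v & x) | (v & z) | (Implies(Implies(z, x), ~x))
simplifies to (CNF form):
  m | v | z | ~x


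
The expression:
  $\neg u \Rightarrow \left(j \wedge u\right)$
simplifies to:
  $u$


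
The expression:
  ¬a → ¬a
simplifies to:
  True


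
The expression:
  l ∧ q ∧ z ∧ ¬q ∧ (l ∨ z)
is never true.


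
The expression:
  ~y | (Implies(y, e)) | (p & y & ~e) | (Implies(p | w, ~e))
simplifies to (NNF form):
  True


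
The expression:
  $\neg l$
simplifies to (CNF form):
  $\neg l$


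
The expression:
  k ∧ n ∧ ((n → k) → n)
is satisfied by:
  {n: True, k: True}


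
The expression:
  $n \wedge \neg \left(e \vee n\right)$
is never true.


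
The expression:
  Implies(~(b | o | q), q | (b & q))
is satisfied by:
  {b: True, q: True, o: True}
  {b: True, q: True, o: False}
  {b: True, o: True, q: False}
  {b: True, o: False, q: False}
  {q: True, o: True, b: False}
  {q: True, o: False, b: False}
  {o: True, q: False, b: False}


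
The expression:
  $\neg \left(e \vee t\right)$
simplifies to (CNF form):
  $\neg e \wedge \neg t$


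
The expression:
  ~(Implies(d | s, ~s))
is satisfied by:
  {s: True}


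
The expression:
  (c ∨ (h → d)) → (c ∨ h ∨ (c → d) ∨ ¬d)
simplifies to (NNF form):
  True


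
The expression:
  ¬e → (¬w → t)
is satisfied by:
  {t: True, e: True, w: True}
  {t: True, e: True, w: False}
  {t: True, w: True, e: False}
  {t: True, w: False, e: False}
  {e: True, w: True, t: False}
  {e: True, w: False, t: False}
  {w: True, e: False, t: False}


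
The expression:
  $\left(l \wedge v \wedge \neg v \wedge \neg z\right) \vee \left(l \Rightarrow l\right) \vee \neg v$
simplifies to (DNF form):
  $\text{True}$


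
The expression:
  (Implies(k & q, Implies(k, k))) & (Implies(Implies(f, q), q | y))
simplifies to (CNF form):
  f | q | y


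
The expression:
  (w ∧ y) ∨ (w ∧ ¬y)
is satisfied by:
  {w: True}


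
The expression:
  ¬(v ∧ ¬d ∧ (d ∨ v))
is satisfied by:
  {d: True, v: False}
  {v: False, d: False}
  {v: True, d: True}


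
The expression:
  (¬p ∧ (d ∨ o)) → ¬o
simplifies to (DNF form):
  p ∨ ¬o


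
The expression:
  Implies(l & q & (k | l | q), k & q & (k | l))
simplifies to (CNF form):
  k | ~l | ~q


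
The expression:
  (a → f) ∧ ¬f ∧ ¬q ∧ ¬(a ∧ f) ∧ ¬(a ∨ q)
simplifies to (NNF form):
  ¬a ∧ ¬f ∧ ¬q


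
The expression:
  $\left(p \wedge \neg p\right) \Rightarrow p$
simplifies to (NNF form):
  $\text{True}$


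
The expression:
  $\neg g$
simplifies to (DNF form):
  $\neg g$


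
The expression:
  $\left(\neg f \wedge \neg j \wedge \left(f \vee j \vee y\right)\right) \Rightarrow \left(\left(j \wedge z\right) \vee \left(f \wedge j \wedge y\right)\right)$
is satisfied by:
  {f: True, j: True, y: False}
  {f: True, j: False, y: False}
  {j: True, f: False, y: False}
  {f: False, j: False, y: False}
  {y: True, f: True, j: True}
  {y: True, f: True, j: False}
  {y: True, j: True, f: False}


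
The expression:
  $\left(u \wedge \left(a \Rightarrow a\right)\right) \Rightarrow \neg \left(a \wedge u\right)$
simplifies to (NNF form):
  $\neg a \vee \neg u$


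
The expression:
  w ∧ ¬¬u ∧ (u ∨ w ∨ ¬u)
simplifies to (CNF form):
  u ∧ w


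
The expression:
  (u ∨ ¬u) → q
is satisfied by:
  {q: True}


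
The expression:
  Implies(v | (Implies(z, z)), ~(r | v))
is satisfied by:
  {v: False, r: False}


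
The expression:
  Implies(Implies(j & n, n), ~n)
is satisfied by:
  {n: False}


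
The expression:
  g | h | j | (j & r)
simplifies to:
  g | h | j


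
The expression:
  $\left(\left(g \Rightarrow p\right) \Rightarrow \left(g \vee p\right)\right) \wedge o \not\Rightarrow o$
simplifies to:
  $\text{False}$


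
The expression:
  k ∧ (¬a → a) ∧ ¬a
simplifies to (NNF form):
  False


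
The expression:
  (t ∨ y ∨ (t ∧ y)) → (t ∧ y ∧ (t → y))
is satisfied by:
  {t: False, y: False}
  {y: True, t: True}


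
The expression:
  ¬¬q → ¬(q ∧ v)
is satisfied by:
  {v: False, q: False}
  {q: True, v: False}
  {v: True, q: False}


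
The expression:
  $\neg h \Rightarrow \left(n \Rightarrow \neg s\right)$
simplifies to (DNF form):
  $h \vee \neg n \vee \neg s$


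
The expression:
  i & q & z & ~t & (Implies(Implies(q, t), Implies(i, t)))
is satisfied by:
  {z: True, i: True, q: True, t: False}


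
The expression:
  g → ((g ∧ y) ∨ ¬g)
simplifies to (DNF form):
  y ∨ ¬g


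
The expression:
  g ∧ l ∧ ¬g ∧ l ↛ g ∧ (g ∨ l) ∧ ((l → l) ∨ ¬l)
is never true.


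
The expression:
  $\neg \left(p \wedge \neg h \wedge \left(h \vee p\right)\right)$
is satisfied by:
  {h: True, p: False}
  {p: False, h: False}
  {p: True, h: True}


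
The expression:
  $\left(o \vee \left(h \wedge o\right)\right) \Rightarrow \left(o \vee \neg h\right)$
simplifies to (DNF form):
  $\text{True}$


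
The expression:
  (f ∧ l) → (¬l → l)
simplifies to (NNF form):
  True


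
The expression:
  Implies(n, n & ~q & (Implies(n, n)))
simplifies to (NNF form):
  ~n | ~q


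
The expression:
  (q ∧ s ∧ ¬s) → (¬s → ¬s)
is always true.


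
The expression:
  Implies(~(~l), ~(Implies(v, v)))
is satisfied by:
  {l: False}


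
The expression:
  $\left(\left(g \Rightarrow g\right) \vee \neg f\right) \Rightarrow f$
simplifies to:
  $f$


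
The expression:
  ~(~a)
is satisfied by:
  {a: True}


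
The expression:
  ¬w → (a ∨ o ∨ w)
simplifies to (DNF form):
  a ∨ o ∨ w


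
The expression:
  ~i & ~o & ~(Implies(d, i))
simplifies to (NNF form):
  d & ~i & ~o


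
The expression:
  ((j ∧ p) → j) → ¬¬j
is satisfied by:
  {j: True}


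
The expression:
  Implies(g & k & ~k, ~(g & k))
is always true.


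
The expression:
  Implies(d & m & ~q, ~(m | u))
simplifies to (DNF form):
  q | ~d | ~m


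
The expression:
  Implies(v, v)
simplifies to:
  True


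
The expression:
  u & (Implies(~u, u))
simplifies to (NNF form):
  u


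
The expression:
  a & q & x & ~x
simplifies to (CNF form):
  False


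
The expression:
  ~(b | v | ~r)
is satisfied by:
  {r: True, b: False, v: False}


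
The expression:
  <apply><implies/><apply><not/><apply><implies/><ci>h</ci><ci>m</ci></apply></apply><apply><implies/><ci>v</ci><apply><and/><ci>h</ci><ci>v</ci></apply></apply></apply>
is always true.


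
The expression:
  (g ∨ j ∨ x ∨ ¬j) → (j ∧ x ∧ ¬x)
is never true.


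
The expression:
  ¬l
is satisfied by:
  {l: False}


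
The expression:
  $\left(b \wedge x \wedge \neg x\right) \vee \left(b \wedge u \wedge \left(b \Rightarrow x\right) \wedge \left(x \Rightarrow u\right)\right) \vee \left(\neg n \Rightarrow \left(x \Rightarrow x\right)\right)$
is always true.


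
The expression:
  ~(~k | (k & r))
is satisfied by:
  {k: True, r: False}


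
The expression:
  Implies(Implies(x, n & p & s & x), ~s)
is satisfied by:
  {x: True, n: False, p: False, s: False}
  {x: True, p: True, n: False, s: False}
  {x: True, n: True, p: False, s: False}
  {x: True, p: True, n: True, s: False}
  {x: False, n: False, p: False, s: False}
  {p: True, x: False, n: False, s: False}
  {n: True, x: False, p: False, s: False}
  {p: True, n: True, x: False, s: False}
  {s: True, x: True, n: False, p: False}
  {s: True, p: True, x: True, n: False}
  {s: True, x: True, n: True, p: False}


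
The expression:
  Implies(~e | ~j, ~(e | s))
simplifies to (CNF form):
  (e | ~e) & (e | ~s) & (j | ~e) & (j | ~s)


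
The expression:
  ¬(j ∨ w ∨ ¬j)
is never true.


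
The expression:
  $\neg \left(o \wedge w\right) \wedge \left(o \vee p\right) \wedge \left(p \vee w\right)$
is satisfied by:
  {p: True, w: False, o: False}
  {p: True, o: True, w: False}
  {p: True, w: True, o: False}


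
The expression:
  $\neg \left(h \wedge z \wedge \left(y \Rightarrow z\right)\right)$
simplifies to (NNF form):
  $\neg h \vee \neg z$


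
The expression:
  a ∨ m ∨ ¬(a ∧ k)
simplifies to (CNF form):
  True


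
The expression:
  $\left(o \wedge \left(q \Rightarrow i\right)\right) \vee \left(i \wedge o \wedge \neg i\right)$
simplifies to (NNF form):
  $o \wedge \left(i \vee \neg q\right)$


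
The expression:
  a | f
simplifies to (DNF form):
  a | f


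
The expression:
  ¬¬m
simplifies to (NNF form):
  m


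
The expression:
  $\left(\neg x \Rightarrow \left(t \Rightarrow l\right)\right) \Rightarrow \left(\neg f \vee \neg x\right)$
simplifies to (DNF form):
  $\neg f \vee \neg x$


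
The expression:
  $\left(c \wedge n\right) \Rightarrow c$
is always true.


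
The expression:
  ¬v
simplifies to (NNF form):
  ¬v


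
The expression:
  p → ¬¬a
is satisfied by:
  {a: True, p: False}
  {p: False, a: False}
  {p: True, a: True}


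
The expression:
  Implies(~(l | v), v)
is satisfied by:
  {v: True, l: True}
  {v: True, l: False}
  {l: True, v: False}


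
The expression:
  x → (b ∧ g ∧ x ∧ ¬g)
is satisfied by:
  {x: False}


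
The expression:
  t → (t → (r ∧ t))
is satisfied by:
  {r: True, t: False}
  {t: False, r: False}
  {t: True, r: True}


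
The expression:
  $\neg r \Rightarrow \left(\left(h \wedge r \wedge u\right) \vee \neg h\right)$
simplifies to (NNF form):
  $r \vee \neg h$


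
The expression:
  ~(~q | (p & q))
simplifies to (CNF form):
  q & ~p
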